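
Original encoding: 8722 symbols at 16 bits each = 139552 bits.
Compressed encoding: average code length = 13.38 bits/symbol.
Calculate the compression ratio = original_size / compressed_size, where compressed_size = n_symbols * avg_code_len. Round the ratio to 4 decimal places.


original_size = n_symbols * orig_bits = 8722 * 16 = 139552 bits
compressed_size = n_symbols * avg_code_len = 8722 * 13.38 = 116700.36 bits
ratio = original_size / compressed_size = 139552 / 116700.36 = 1.1958

Compression ratio = 1.1958


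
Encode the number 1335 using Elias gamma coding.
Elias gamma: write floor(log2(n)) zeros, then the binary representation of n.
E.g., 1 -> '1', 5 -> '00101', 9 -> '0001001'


num_bits = floor(log2(1335)) + 1 = 11
leading_zeros = num_bits - 1 = 10
binary(1335) = 10100110111

Elias gamma(1335) = '0000000000' + '10100110111' = 000000000010100110111 (21 bits)


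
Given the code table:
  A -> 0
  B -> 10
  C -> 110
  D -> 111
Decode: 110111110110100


Decoding:
110 -> C
111 -> D
110 -> C
110 -> C
10 -> B
0 -> A


Result: CDCCBA


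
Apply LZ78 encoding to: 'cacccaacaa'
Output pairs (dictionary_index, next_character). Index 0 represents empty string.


LZ78 encoding steps:
Dictionary: {0: ''}
Step 1: w='' (idx 0), next='c' -> output (0, 'c'), add 'c' as idx 1
Step 2: w='' (idx 0), next='a' -> output (0, 'a'), add 'a' as idx 2
Step 3: w='c' (idx 1), next='c' -> output (1, 'c'), add 'cc' as idx 3
Step 4: w='c' (idx 1), next='a' -> output (1, 'a'), add 'ca' as idx 4
Step 5: w='a' (idx 2), next='c' -> output (2, 'c'), add 'ac' as idx 5
Step 6: w='a' (idx 2), next='a' -> output (2, 'a'), add 'aa' as idx 6


Encoded: [(0, 'c'), (0, 'a'), (1, 'c'), (1, 'a'), (2, 'c'), (2, 'a')]


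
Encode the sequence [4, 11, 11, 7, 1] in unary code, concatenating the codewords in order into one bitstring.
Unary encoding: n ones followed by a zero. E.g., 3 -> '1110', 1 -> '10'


Encode each number as n ones followed by a terminating 0:
  4 -> 11110 (5 bits)
  11 -> 111111111110 (12 bits)
  11 -> 111111111110 (12 bits)
  7 -> 11111110 (8 bits)
  1 -> 10 (2 bits)
Total length = 5 + 12 + 12 + 8 + 2 = 39 bits.

Unary([4, 11, 11, 7, 1]) = 111101111111111101111111111101111111010 (39 bits)


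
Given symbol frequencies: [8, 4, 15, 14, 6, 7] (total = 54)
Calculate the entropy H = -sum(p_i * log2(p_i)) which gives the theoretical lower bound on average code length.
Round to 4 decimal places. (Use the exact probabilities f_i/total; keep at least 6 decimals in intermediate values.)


Per-symbol terms -p_i * log2(p_i) with p_i = f_i/54:
  p = 8/54 = 0.148148: log2(p) = -2.754888, -p*log2(p) = 0.408131
  p = 4/54 = 0.074074: log2(p) = -3.754888, -p*log2(p) = 0.278140
  p = 15/54 = 0.277778: log2(p) = -1.847997, -p*log2(p) = 0.513332
  p = 14/54 = 0.259259: log2(p) = -1.947533, -p*log2(p) = 0.504916
  p = 6/54 = 0.111111: log2(p) = -3.169925, -p*log2(p) = 0.352214
  p = 7/54 = 0.129630: log2(p) = -2.947533, -p*log2(p) = 0.382088
H = 0.408131 + 0.278140 + 0.513332 + 0.504916 + 0.352214 + 0.382088 = 2.438821

H = 2.4388 bits/symbol


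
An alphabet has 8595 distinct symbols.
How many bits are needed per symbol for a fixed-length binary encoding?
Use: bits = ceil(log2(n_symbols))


log2(8595) = 13.0693
Bracket: 2^13 = 8192 < 8595 <= 2^14 = 16384
So ceil(log2(8595)) = 14

bits = ceil(log2(8595)) = ceil(13.0693) = 14 bits


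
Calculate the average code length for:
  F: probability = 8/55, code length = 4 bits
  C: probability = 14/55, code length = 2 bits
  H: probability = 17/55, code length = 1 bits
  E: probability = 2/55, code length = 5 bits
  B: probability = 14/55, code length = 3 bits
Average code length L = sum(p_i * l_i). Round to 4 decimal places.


Weighted contributions p_i * l_i:
  F: (8/55) * 4 = 32/55
  C: (14/55) * 2 = 28/55
  H: (17/55) * 1 = 17/55
  E: (2/55) * 5 = 10/55
  B: (14/55) * 3 = 42/55
Sum = (32 + 28 + 17 + 10 + 42)/55 = 129/55

L = 129/55 = 2.3455 bits/symbol


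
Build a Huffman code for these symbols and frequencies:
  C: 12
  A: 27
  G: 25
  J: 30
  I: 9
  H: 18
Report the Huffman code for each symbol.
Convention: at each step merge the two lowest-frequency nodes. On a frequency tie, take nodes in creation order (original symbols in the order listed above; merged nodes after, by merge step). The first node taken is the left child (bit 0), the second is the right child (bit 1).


Huffman tree construction:
Step 1: Merge I(9) + C(12) = 21
Step 2: Merge H(18) + (I+C)(21) = 39
Step 3: Merge G(25) + A(27) = 52
Step 4: Merge J(30) + (H+(I+C))(39) = 69
Step 5: Merge (G+A)(52) + (J+(H+(I+C)))(69) = 121
Read each symbol's code off the tree from the root (left child = 0, right child = 1).

Codes:
  C: 1111 (length 4)
  A: 01 (length 2)
  G: 00 (length 2)
  J: 10 (length 2)
  I: 1110 (length 4)
  H: 110 (length 3)
Average code length: 302/121 = 2.4959 bits/symbol


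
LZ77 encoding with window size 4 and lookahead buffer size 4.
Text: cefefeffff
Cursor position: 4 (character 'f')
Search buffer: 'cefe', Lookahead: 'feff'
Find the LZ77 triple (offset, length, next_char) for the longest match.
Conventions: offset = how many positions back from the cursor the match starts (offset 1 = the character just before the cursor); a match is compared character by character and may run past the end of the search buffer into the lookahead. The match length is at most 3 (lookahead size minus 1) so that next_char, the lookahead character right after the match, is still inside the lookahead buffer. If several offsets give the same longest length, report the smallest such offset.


Try each offset into the search buffer:
  offset=1 (pos 3, char 'e'): match length 0
  offset=2 (pos 2, char 'f'): match length 3
  offset=3 (pos 1, char 'e'): match length 0
  offset=4 (pos 0, char 'c'): match length 0
Longest match has length 3 at offset 2.
next_char = character at position 4 + 3 = 7 -> 'f'

Best match: offset=2, length=3 (matching 'fef' starting at position 2)
LZ77 triple: (2, 3, 'f')


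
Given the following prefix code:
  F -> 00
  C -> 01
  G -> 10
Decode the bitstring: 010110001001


Decoding step by step:
Bits 01 -> C
Bits 01 -> C
Bits 10 -> G
Bits 00 -> F
Bits 10 -> G
Bits 01 -> C


Decoded message: CCGFGC


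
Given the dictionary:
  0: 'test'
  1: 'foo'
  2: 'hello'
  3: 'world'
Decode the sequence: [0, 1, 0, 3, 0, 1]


Look up each index in the dictionary:
  0 -> 'test'
  1 -> 'foo'
  0 -> 'test'
  3 -> 'world'
  0 -> 'test'
  1 -> 'foo'

Decoded: "test foo test world test foo"


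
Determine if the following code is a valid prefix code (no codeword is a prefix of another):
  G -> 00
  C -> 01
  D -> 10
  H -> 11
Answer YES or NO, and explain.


Checking each pair (does one codeword prefix another?):
  G='00' vs C='01': no prefix
  G='00' vs D='10': no prefix
  G='00' vs H='11': no prefix
  C='01' vs G='00': no prefix
  C='01' vs D='10': no prefix
  C='01' vs H='11': no prefix
  D='10' vs G='00': no prefix
  D='10' vs C='01': no prefix
  D='10' vs H='11': no prefix
  H='11' vs G='00': no prefix
  H='11' vs C='01': no prefix
  H='11' vs D='10': no prefix
No violation found over all pairs.

YES -- this is a valid prefix code. No codeword is a prefix of any other codeword.


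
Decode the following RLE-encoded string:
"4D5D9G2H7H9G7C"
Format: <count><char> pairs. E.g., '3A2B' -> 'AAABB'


Expanding each <count><char> pair:
  4D -> 'DDDD'
  5D -> 'DDDDD'
  9G -> 'GGGGGGGGG'
  2H -> 'HH'
  7H -> 'HHHHHHH'
  9G -> 'GGGGGGGGG'
  7C -> 'CCCCCCC'

Decoded = DDDDDDDDDGGGGGGGGGHHHHHHHHHGGGGGGGGGCCCCCCC


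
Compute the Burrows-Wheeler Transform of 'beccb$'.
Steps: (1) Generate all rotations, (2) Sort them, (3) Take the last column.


Rotations (sorted):
  0: $beccb -> last char: b
  1: b$becc -> last char: c
  2: beccb$ -> last char: $
  3: cb$bec -> last char: c
  4: ccb$be -> last char: e
  5: eccb$b -> last char: b


BWT = bc$ceb


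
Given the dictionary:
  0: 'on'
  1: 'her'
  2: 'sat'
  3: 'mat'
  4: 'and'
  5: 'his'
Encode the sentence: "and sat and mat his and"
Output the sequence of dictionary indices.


Look up each word in the dictionary:
  'and' -> 4
  'sat' -> 2
  'and' -> 4
  'mat' -> 3
  'his' -> 5
  'and' -> 4

Encoded: [4, 2, 4, 3, 5, 4]


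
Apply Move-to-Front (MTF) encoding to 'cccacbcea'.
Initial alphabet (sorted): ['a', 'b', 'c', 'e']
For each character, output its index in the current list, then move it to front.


MTF encoding:
'c': index 2 in ['a', 'b', 'c', 'e'] -> ['c', 'a', 'b', 'e']
'c': index 0 in ['c', 'a', 'b', 'e'] -> ['c', 'a', 'b', 'e']
'c': index 0 in ['c', 'a', 'b', 'e'] -> ['c', 'a', 'b', 'e']
'a': index 1 in ['c', 'a', 'b', 'e'] -> ['a', 'c', 'b', 'e']
'c': index 1 in ['a', 'c', 'b', 'e'] -> ['c', 'a', 'b', 'e']
'b': index 2 in ['c', 'a', 'b', 'e'] -> ['b', 'c', 'a', 'e']
'c': index 1 in ['b', 'c', 'a', 'e'] -> ['c', 'b', 'a', 'e']
'e': index 3 in ['c', 'b', 'a', 'e'] -> ['e', 'c', 'b', 'a']
'a': index 3 in ['e', 'c', 'b', 'a'] -> ['a', 'e', 'c', 'b']


Output: [2, 0, 0, 1, 1, 2, 1, 3, 3]


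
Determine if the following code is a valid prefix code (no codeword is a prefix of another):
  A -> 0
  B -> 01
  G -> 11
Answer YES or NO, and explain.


Checking each pair (does one codeword prefix another?):
  A='0' vs B='01': prefix -- VIOLATION

NO -- this is NOT a valid prefix code. A (0) is a prefix of B (01).


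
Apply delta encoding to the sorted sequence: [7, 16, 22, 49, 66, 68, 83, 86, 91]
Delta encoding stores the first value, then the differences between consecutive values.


First value: 7
Deltas:
  16 - 7 = 9
  22 - 16 = 6
  49 - 22 = 27
  66 - 49 = 17
  68 - 66 = 2
  83 - 68 = 15
  86 - 83 = 3
  91 - 86 = 5


Delta encoded: [7, 9, 6, 27, 17, 2, 15, 3, 5]


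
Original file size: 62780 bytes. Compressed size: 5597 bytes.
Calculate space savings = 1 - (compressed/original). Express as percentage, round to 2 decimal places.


ratio = compressed/original = 5597/62780 = 0.089153
savings = 1 - ratio = 1 - 0.089153 = 0.910847
as a percentage: 0.910847 * 100 = 91.08%

Space savings = 1 - 5597/62780 = 91.08%


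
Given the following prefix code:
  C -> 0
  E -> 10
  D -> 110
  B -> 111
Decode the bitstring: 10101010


Decoding step by step:
Bits 10 -> E
Bits 10 -> E
Bits 10 -> E
Bits 10 -> E


Decoded message: EEEE


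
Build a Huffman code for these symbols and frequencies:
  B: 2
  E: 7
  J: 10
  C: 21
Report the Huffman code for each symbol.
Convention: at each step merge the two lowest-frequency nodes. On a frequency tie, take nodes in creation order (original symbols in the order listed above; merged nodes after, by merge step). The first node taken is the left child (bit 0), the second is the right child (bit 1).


Huffman tree construction:
Step 1: Merge B(2) + E(7) = 9
Step 2: Merge (B+E)(9) + J(10) = 19
Step 3: Merge ((B+E)+J)(19) + C(21) = 40
Read each symbol's code off the tree from the root (left child = 0, right child = 1).

Codes:
  B: 000 (length 3)
  E: 001 (length 3)
  J: 01 (length 2)
  C: 1 (length 1)
Average code length: 68/40 = 1.7000 bits/symbol


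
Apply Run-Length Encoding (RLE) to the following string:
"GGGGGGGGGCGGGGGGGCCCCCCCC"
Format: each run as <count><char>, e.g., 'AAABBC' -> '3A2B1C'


Scanning runs left to right:
  i=0: run of 'G' x 9 -> '9G'
  i=9: run of 'C' x 1 -> '1C'
  i=10: run of 'G' x 7 -> '7G'
  i=17: run of 'C' x 8 -> '8C'

RLE = 9G1C7G8C


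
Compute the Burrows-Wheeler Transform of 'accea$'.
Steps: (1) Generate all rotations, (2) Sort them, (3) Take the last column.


Rotations (sorted):
  0: $accea -> last char: a
  1: a$acce -> last char: e
  2: accea$ -> last char: $
  3: ccea$a -> last char: a
  4: cea$ac -> last char: c
  5: ea$acc -> last char: c


BWT = ae$acc


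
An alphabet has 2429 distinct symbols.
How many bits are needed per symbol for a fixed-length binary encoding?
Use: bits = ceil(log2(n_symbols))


log2(2429) = 11.2461
Bracket: 2^11 = 2048 < 2429 <= 2^12 = 4096
So ceil(log2(2429)) = 12

bits = ceil(log2(2429)) = ceil(11.2461) = 12 bits


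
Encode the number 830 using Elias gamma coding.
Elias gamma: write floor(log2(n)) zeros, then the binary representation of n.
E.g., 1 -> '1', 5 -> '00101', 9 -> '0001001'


num_bits = floor(log2(830)) + 1 = 10
leading_zeros = num_bits - 1 = 9
binary(830) = 1100111110

Elias gamma(830) = '000000000' + '1100111110' = 0000000001100111110 (19 bits)


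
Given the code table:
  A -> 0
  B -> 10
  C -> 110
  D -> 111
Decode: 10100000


Decoding:
10 -> B
10 -> B
0 -> A
0 -> A
0 -> A
0 -> A


Result: BBAAAA


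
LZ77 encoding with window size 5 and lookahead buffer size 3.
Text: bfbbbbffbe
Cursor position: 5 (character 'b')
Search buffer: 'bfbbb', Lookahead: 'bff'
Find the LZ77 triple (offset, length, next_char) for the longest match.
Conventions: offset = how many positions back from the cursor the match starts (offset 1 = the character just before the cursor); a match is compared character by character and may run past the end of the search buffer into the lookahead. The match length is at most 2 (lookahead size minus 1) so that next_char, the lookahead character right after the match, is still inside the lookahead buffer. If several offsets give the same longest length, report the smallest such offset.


Try each offset into the search buffer:
  offset=1 (pos 4, char 'b'): match length 1
  offset=2 (pos 3, char 'b'): match length 1
  offset=3 (pos 2, char 'b'): match length 1
  offset=4 (pos 1, char 'f'): match length 0
  offset=5 (pos 0, char 'b'): match length 2
Longest match has length 2 at offset 5.
next_char = character at position 5 + 2 = 7 -> 'f'

Best match: offset=5, length=2 (matching 'bf' starting at position 0)
LZ77 triple: (5, 2, 'f')


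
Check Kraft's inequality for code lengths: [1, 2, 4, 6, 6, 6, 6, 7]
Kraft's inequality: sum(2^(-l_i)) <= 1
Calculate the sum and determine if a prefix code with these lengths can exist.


Sum = 2^(-1) + 2^(-2) + 2^(-4) + 2^(-6) + 2^(-6) + 2^(-6) + 2^(-6) + 2^(-7)
    = 0.5 + 0.25 + 0.0625 + 0.015625 + 0.015625 + 0.015625 + 0.015625 + 0.0078125
    = 113/128 = 0.8828125
Since 0.8828125 <= 1, Kraft's inequality IS satisfied.
A prefix code with these lengths CAN exist.

Kraft sum = 0.8828125. Satisfied.


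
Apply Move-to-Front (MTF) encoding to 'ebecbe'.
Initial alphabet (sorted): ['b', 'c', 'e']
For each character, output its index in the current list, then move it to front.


MTF encoding:
'e': index 2 in ['b', 'c', 'e'] -> ['e', 'b', 'c']
'b': index 1 in ['e', 'b', 'c'] -> ['b', 'e', 'c']
'e': index 1 in ['b', 'e', 'c'] -> ['e', 'b', 'c']
'c': index 2 in ['e', 'b', 'c'] -> ['c', 'e', 'b']
'b': index 2 in ['c', 'e', 'b'] -> ['b', 'c', 'e']
'e': index 2 in ['b', 'c', 'e'] -> ['e', 'b', 'c']


Output: [2, 1, 1, 2, 2, 2]


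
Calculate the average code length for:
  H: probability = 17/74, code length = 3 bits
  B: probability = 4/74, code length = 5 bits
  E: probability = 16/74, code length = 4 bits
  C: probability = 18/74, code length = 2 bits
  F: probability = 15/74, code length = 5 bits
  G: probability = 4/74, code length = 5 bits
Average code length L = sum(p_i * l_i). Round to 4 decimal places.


Weighted contributions p_i * l_i:
  H: (17/74) * 3 = 51/74
  B: (4/74) * 5 = 20/74
  E: (16/74) * 4 = 64/74
  C: (18/74) * 2 = 36/74
  F: (15/74) * 5 = 75/74
  G: (4/74) * 5 = 20/74
Sum = (51 + 20 + 64 + 36 + 75 + 20)/74 = 266/74

L = 266/74 = 3.5946 bits/symbol


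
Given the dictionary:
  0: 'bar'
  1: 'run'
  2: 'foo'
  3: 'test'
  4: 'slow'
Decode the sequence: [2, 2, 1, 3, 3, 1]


Look up each index in the dictionary:
  2 -> 'foo'
  2 -> 'foo'
  1 -> 'run'
  3 -> 'test'
  3 -> 'test'
  1 -> 'run'

Decoded: "foo foo run test test run"


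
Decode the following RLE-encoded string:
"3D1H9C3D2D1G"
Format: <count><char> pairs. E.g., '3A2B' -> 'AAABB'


Expanding each <count><char> pair:
  3D -> 'DDD'
  1H -> 'H'
  9C -> 'CCCCCCCCC'
  3D -> 'DDD'
  2D -> 'DD'
  1G -> 'G'

Decoded = DDDHCCCCCCCCCDDDDDG


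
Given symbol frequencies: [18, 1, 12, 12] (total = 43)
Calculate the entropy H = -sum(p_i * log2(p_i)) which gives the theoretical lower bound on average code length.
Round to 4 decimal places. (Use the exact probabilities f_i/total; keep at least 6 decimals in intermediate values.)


Per-symbol terms -p_i * log2(p_i) with p_i = f_i/43:
  p = 18/43 = 0.418605: log2(p) = -1.256340, -p*log2(p) = 0.525910
  p = 1/43 = 0.023256: log2(p) = -5.426265, -p*log2(p) = 0.126192
  p = 12/43 = 0.279070: log2(p) = -1.841302, -p*log2(p) = 0.513852
  p = 12/43 = 0.279070: log2(p) = -1.841302, -p*log2(p) = 0.513852
H = 0.525910 + 0.126192 + 0.513852 + 0.513852 = 1.679806

H = 1.6798 bits/symbol


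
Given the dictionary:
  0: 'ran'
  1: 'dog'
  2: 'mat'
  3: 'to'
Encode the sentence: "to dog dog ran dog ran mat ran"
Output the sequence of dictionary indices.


Look up each word in the dictionary:
  'to' -> 3
  'dog' -> 1
  'dog' -> 1
  'ran' -> 0
  'dog' -> 1
  'ran' -> 0
  'mat' -> 2
  'ran' -> 0

Encoded: [3, 1, 1, 0, 1, 0, 2, 0]


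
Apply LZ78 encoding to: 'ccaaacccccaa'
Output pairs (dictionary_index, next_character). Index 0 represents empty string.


LZ78 encoding steps:
Dictionary: {0: ''}
Step 1: w='' (idx 0), next='c' -> output (0, 'c'), add 'c' as idx 1
Step 2: w='c' (idx 1), next='a' -> output (1, 'a'), add 'ca' as idx 2
Step 3: w='' (idx 0), next='a' -> output (0, 'a'), add 'a' as idx 3
Step 4: w='a' (idx 3), next='c' -> output (3, 'c'), add 'ac' as idx 4
Step 5: w='c' (idx 1), next='c' -> output (1, 'c'), add 'cc' as idx 5
Step 6: w='cc' (idx 5), next='a' -> output (5, 'a'), add 'cca' as idx 6
Step 7: w='a' (idx 3), end of input -> output (3, '')


Encoded: [(0, 'c'), (1, 'a'), (0, 'a'), (3, 'c'), (1, 'c'), (5, 'a'), (3, '')]


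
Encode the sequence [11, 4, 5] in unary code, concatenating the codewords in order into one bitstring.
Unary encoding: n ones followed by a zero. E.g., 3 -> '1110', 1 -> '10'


Encode each number as n ones followed by a terminating 0:
  11 -> 111111111110 (12 bits)
  4 -> 11110 (5 bits)
  5 -> 111110 (6 bits)
Total length = 12 + 5 + 6 = 23 bits.

Unary([11, 4, 5]) = 11111111111011110111110 (23 bits)


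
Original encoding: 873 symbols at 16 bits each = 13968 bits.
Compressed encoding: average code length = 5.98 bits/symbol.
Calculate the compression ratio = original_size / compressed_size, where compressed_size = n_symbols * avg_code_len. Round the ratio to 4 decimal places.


original_size = n_symbols * orig_bits = 873 * 16 = 13968 bits
compressed_size = n_symbols * avg_code_len = 873 * 5.98 = 5220.54 bits
ratio = original_size / compressed_size = 13968 / 5220.54 = 2.6756

Compression ratio = 2.6756


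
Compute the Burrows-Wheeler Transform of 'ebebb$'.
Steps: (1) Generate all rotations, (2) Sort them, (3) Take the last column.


Rotations (sorted):
  0: $ebebb -> last char: b
  1: b$ebeb -> last char: b
  2: bb$ebe -> last char: e
  3: bebb$e -> last char: e
  4: ebb$eb -> last char: b
  5: ebebb$ -> last char: $


BWT = bbeeb$


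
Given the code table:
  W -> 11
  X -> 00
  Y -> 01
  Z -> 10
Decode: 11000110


Decoding:
11 -> W
00 -> X
01 -> Y
10 -> Z


Result: WXYZ


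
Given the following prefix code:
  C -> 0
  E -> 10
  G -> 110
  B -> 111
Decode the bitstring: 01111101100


Decoding step by step:
Bits 0 -> C
Bits 111 -> B
Bits 110 -> G
Bits 110 -> G
Bits 0 -> C


Decoded message: CBGGC


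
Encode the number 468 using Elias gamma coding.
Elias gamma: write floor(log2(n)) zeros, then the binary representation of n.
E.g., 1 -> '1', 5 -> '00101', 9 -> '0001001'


num_bits = floor(log2(468)) + 1 = 9
leading_zeros = num_bits - 1 = 8
binary(468) = 111010100

Elias gamma(468) = '00000000' + '111010100' = 00000000111010100 (17 bits)


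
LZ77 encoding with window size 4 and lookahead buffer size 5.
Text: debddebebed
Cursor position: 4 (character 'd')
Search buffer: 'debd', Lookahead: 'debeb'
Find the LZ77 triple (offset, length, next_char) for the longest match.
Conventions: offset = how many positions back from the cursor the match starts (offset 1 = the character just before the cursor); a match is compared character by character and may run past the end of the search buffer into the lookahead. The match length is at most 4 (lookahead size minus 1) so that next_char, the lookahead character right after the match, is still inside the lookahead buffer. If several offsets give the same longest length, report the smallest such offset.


Try each offset into the search buffer:
  offset=1 (pos 3, char 'd'): match length 1
  offset=2 (pos 2, char 'b'): match length 0
  offset=3 (pos 1, char 'e'): match length 0
  offset=4 (pos 0, char 'd'): match length 3
Longest match has length 3 at offset 4.
next_char = character at position 4 + 3 = 7 -> 'e'

Best match: offset=4, length=3 (matching 'deb' starting at position 0)
LZ77 triple: (4, 3, 'e')


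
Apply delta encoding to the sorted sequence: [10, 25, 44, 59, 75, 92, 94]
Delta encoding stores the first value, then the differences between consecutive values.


First value: 10
Deltas:
  25 - 10 = 15
  44 - 25 = 19
  59 - 44 = 15
  75 - 59 = 16
  92 - 75 = 17
  94 - 92 = 2


Delta encoded: [10, 15, 19, 15, 16, 17, 2]


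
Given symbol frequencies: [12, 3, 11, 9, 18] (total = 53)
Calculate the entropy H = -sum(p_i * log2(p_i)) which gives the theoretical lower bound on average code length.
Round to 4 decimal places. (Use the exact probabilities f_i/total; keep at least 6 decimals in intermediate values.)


Per-symbol terms -p_i * log2(p_i) with p_i = f_i/53:
  p = 12/53 = 0.226415: log2(p) = -2.142958, -p*log2(p) = 0.485198
  p = 3/53 = 0.056604: log2(p) = -4.142958, -p*log2(p) = 0.234507
  p = 11/53 = 0.207547: log2(p) = -2.268489, -p*log2(p) = 0.470818
  p = 9/53 = 0.169811: log2(p) = -2.557995, -p*log2(p) = 0.434377
  p = 18/53 = 0.339623: log2(p) = -1.557995, -p*log2(p) = 0.529131
H = 0.485198 + 0.234507 + 0.470818 + 0.434377 + 0.529131 = 2.154031

H = 2.154 bits/symbol


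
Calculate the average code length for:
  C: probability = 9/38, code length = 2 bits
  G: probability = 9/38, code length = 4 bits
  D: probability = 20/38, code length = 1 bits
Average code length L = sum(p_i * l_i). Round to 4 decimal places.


Weighted contributions p_i * l_i:
  C: (9/38) * 2 = 18/38
  G: (9/38) * 4 = 36/38
  D: (20/38) * 1 = 20/38
Sum = (18 + 36 + 20)/38 = 74/38

L = 74/38 = 1.9474 bits/symbol


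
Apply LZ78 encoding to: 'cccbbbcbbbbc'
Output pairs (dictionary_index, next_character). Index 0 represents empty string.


LZ78 encoding steps:
Dictionary: {0: ''}
Step 1: w='' (idx 0), next='c' -> output (0, 'c'), add 'c' as idx 1
Step 2: w='c' (idx 1), next='c' -> output (1, 'c'), add 'cc' as idx 2
Step 3: w='' (idx 0), next='b' -> output (0, 'b'), add 'b' as idx 3
Step 4: w='b' (idx 3), next='b' -> output (3, 'b'), add 'bb' as idx 4
Step 5: w='c' (idx 1), next='b' -> output (1, 'b'), add 'cb' as idx 5
Step 6: w='bb' (idx 4), next='b' -> output (4, 'b'), add 'bbb' as idx 6
Step 7: w='c' (idx 1), end of input -> output (1, '')


Encoded: [(0, 'c'), (1, 'c'), (0, 'b'), (3, 'b'), (1, 'b'), (4, 'b'), (1, '')]


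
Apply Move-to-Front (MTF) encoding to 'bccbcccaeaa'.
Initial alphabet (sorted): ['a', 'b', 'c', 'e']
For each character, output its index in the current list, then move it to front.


MTF encoding:
'b': index 1 in ['a', 'b', 'c', 'e'] -> ['b', 'a', 'c', 'e']
'c': index 2 in ['b', 'a', 'c', 'e'] -> ['c', 'b', 'a', 'e']
'c': index 0 in ['c', 'b', 'a', 'e'] -> ['c', 'b', 'a', 'e']
'b': index 1 in ['c', 'b', 'a', 'e'] -> ['b', 'c', 'a', 'e']
'c': index 1 in ['b', 'c', 'a', 'e'] -> ['c', 'b', 'a', 'e']
'c': index 0 in ['c', 'b', 'a', 'e'] -> ['c', 'b', 'a', 'e']
'c': index 0 in ['c', 'b', 'a', 'e'] -> ['c', 'b', 'a', 'e']
'a': index 2 in ['c', 'b', 'a', 'e'] -> ['a', 'c', 'b', 'e']
'e': index 3 in ['a', 'c', 'b', 'e'] -> ['e', 'a', 'c', 'b']
'a': index 1 in ['e', 'a', 'c', 'b'] -> ['a', 'e', 'c', 'b']
'a': index 0 in ['a', 'e', 'c', 'b'] -> ['a', 'e', 'c', 'b']


Output: [1, 2, 0, 1, 1, 0, 0, 2, 3, 1, 0]


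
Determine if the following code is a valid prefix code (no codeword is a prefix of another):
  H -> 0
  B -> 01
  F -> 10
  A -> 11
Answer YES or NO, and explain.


Checking each pair (does one codeword prefix another?):
  H='0' vs B='01': prefix -- VIOLATION

NO -- this is NOT a valid prefix code. H (0) is a prefix of B (01).


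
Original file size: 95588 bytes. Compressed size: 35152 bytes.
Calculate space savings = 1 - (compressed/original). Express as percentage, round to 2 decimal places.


ratio = compressed/original = 35152/95588 = 0.367745
savings = 1 - ratio = 1 - 0.367745 = 0.632255
as a percentage: 0.632255 * 100 = 63.23%

Space savings = 1 - 35152/95588 = 63.23%


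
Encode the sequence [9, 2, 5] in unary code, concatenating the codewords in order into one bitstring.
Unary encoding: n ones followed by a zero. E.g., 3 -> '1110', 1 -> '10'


Encode each number as n ones followed by a terminating 0:
  9 -> 1111111110 (10 bits)
  2 -> 110 (3 bits)
  5 -> 111110 (6 bits)
Total length = 10 + 3 + 6 = 19 bits.

Unary([9, 2, 5]) = 1111111110110111110 (19 bits)


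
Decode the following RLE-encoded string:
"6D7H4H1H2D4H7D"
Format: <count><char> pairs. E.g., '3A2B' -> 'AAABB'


Expanding each <count><char> pair:
  6D -> 'DDDDDD'
  7H -> 'HHHHHHH'
  4H -> 'HHHH'
  1H -> 'H'
  2D -> 'DD'
  4H -> 'HHHH'
  7D -> 'DDDDDDD'

Decoded = DDDDDDHHHHHHHHHHHHDDHHHHDDDDDDD


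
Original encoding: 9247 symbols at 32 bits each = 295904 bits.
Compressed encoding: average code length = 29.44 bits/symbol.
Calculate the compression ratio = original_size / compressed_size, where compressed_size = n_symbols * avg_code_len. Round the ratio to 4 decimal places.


original_size = n_symbols * orig_bits = 9247 * 32 = 295904 bits
compressed_size = n_symbols * avg_code_len = 9247 * 29.44 = 272231.68 bits
ratio = original_size / compressed_size = 295904 / 272231.68 = 1.087

Compression ratio = 1.087


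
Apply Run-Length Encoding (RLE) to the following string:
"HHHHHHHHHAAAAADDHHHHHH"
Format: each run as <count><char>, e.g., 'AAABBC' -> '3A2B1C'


Scanning runs left to right:
  i=0: run of 'H' x 9 -> '9H'
  i=9: run of 'A' x 5 -> '5A'
  i=14: run of 'D' x 2 -> '2D'
  i=16: run of 'H' x 6 -> '6H'

RLE = 9H5A2D6H


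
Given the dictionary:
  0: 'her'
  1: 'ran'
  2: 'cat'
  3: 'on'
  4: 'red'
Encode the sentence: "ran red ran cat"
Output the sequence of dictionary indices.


Look up each word in the dictionary:
  'ran' -> 1
  'red' -> 4
  'ran' -> 1
  'cat' -> 2

Encoded: [1, 4, 1, 2]


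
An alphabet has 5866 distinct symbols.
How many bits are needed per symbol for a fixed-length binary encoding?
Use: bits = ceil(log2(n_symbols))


log2(5866) = 12.5182
Bracket: 2^12 = 4096 < 5866 <= 2^13 = 8192
So ceil(log2(5866)) = 13

bits = ceil(log2(5866)) = ceil(12.5182) = 13 bits


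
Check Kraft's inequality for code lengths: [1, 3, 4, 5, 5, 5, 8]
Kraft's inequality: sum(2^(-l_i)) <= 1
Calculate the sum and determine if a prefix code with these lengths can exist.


Sum = 2^(-1) + 2^(-3) + 2^(-4) + 2^(-5) + 2^(-5) + 2^(-5) + 2^(-8)
    = 0.5 + 0.125 + 0.0625 + 0.03125 + 0.03125 + 0.03125 + 0.00390625
    = 201/256 = 0.78515625
Since 0.78515625 <= 1, Kraft's inequality IS satisfied.
A prefix code with these lengths CAN exist.

Kraft sum = 0.78515625. Satisfied.


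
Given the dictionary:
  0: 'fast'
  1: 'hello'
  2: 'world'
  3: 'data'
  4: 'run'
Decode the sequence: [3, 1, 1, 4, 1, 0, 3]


Look up each index in the dictionary:
  3 -> 'data'
  1 -> 'hello'
  1 -> 'hello'
  4 -> 'run'
  1 -> 'hello'
  0 -> 'fast'
  3 -> 'data'

Decoded: "data hello hello run hello fast data"


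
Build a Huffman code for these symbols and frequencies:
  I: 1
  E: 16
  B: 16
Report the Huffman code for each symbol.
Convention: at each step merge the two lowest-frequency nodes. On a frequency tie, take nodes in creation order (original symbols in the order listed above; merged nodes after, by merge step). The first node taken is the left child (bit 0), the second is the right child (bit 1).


Huffman tree construction:
Step 1: Merge I(1) + E(16) = 17
Step 2: Merge B(16) + (I+E)(17) = 33
Read each symbol's code off the tree from the root (left child = 0, right child = 1).

Codes:
  I: 10 (length 2)
  E: 11 (length 2)
  B: 0 (length 1)
Average code length: 50/33 = 1.5152 bits/symbol


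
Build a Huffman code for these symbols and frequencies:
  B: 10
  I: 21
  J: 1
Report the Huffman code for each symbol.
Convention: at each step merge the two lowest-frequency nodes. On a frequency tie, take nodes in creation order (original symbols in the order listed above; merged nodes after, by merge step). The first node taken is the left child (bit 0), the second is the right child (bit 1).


Huffman tree construction:
Step 1: Merge J(1) + B(10) = 11
Step 2: Merge (J+B)(11) + I(21) = 32
Read each symbol's code off the tree from the root (left child = 0, right child = 1).

Codes:
  B: 01 (length 2)
  I: 1 (length 1)
  J: 00 (length 2)
Average code length: 43/32 = 1.3438 bits/symbol


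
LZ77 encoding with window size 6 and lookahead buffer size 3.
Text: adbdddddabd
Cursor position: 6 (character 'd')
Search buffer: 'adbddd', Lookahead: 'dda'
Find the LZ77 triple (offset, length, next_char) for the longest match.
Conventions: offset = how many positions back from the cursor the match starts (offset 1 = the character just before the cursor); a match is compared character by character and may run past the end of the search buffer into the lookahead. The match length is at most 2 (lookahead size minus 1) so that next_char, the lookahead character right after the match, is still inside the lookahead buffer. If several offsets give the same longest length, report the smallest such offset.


Try each offset into the search buffer:
  offset=1 (pos 5, char 'd'): match length 2
  offset=2 (pos 4, char 'd'): match length 2
  offset=3 (pos 3, char 'd'): match length 2
  offset=4 (pos 2, char 'b'): match length 0
  offset=5 (pos 1, char 'd'): match length 1
  offset=6 (pos 0, char 'a'): match length 0
Longest match has length 2, found at offsets 1, 2, 3; take the smallest, offset 1.
next_char = character at position 6 + 2 = 8 -> 'a'

Best match: offset=1, length=2 (matching 'dd' starting at position 5)
LZ77 triple: (1, 2, 'a')


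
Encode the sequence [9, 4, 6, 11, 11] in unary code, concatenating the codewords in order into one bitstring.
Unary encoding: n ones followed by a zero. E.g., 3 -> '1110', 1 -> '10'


Encode each number as n ones followed by a terminating 0:
  9 -> 1111111110 (10 bits)
  4 -> 11110 (5 bits)
  6 -> 1111110 (7 bits)
  11 -> 111111111110 (12 bits)
  11 -> 111111111110 (12 bits)
Total length = 10 + 5 + 7 + 12 + 12 = 46 bits.

Unary([9, 4, 6, 11, 11]) = 1111111110111101111110111111111110111111111110 (46 bits)


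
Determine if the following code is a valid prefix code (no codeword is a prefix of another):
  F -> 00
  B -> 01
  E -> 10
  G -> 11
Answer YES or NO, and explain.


Checking each pair (does one codeword prefix another?):
  F='00' vs B='01': no prefix
  F='00' vs E='10': no prefix
  F='00' vs G='11': no prefix
  B='01' vs F='00': no prefix
  B='01' vs E='10': no prefix
  B='01' vs G='11': no prefix
  E='10' vs F='00': no prefix
  E='10' vs B='01': no prefix
  E='10' vs G='11': no prefix
  G='11' vs F='00': no prefix
  G='11' vs B='01': no prefix
  G='11' vs E='10': no prefix
No violation found over all pairs.

YES -- this is a valid prefix code. No codeword is a prefix of any other codeword.


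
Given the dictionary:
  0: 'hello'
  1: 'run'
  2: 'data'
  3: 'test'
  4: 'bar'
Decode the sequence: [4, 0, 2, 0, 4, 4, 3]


Look up each index in the dictionary:
  4 -> 'bar'
  0 -> 'hello'
  2 -> 'data'
  0 -> 'hello'
  4 -> 'bar'
  4 -> 'bar'
  3 -> 'test'

Decoded: "bar hello data hello bar bar test"


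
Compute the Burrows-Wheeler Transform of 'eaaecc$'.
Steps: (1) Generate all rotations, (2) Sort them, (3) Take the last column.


Rotations (sorted):
  0: $eaaecc -> last char: c
  1: aaecc$e -> last char: e
  2: aecc$ea -> last char: a
  3: c$eaaec -> last char: c
  4: cc$eaae -> last char: e
  5: eaaecc$ -> last char: $
  6: ecc$eaa -> last char: a


BWT = ceace$a


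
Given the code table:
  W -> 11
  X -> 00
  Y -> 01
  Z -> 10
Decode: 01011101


Decoding:
01 -> Y
01 -> Y
11 -> W
01 -> Y


Result: YYWY


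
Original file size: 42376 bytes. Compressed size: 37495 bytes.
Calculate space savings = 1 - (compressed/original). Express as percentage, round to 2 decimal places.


ratio = compressed/original = 37495/42376 = 0.884817
savings = 1 - ratio = 1 - 0.884817 = 0.115183
as a percentage: 0.115183 * 100 = 11.52%

Space savings = 1 - 37495/42376 = 11.52%


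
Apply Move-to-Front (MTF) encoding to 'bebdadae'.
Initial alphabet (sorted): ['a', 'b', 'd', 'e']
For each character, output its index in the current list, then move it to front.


MTF encoding:
'b': index 1 in ['a', 'b', 'd', 'e'] -> ['b', 'a', 'd', 'e']
'e': index 3 in ['b', 'a', 'd', 'e'] -> ['e', 'b', 'a', 'd']
'b': index 1 in ['e', 'b', 'a', 'd'] -> ['b', 'e', 'a', 'd']
'd': index 3 in ['b', 'e', 'a', 'd'] -> ['d', 'b', 'e', 'a']
'a': index 3 in ['d', 'b', 'e', 'a'] -> ['a', 'd', 'b', 'e']
'd': index 1 in ['a', 'd', 'b', 'e'] -> ['d', 'a', 'b', 'e']
'a': index 1 in ['d', 'a', 'b', 'e'] -> ['a', 'd', 'b', 'e']
'e': index 3 in ['a', 'd', 'b', 'e'] -> ['e', 'a', 'd', 'b']


Output: [1, 3, 1, 3, 3, 1, 1, 3]


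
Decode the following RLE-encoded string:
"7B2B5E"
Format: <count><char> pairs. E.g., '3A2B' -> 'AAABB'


Expanding each <count><char> pair:
  7B -> 'BBBBBBB'
  2B -> 'BB'
  5E -> 'EEEEE'

Decoded = BBBBBBBBBEEEEE


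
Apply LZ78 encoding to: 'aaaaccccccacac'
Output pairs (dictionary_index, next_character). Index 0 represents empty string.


LZ78 encoding steps:
Dictionary: {0: ''}
Step 1: w='' (idx 0), next='a' -> output (0, 'a'), add 'a' as idx 1
Step 2: w='a' (idx 1), next='a' -> output (1, 'a'), add 'aa' as idx 2
Step 3: w='a' (idx 1), next='c' -> output (1, 'c'), add 'ac' as idx 3
Step 4: w='' (idx 0), next='c' -> output (0, 'c'), add 'c' as idx 4
Step 5: w='c' (idx 4), next='c' -> output (4, 'c'), add 'cc' as idx 5
Step 6: w='cc' (idx 5), next='a' -> output (5, 'a'), add 'cca' as idx 6
Step 7: w='c' (idx 4), next='a' -> output (4, 'a'), add 'ca' as idx 7
Step 8: w='c' (idx 4), end of input -> output (4, '')


Encoded: [(0, 'a'), (1, 'a'), (1, 'c'), (0, 'c'), (4, 'c'), (5, 'a'), (4, 'a'), (4, '')]


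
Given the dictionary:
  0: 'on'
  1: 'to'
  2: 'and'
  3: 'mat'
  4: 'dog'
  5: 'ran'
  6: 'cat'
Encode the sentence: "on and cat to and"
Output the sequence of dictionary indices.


Look up each word in the dictionary:
  'on' -> 0
  'and' -> 2
  'cat' -> 6
  'to' -> 1
  'and' -> 2

Encoded: [0, 2, 6, 1, 2]


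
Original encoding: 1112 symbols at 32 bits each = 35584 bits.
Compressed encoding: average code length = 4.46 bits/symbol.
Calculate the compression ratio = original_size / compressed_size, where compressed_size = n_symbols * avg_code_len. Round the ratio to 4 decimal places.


original_size = n_symbols * orig_bits = 1112 * 32 = 35584 bits
compressed_size = n_symbols * avg_code_len = 1112 * 4.46 = 4959.52 bits
ratio = original_size / compressed_size = 35584 / 4959.52 = 7.1749

Compression ratio = 7.1749


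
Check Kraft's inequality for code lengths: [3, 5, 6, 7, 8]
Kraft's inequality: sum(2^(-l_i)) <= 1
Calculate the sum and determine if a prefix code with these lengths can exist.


Sum = 2^(-3) + 2^(-5) + 2^(-6) + 2^(-7) + 2^(-8)
    = 0.125 + 0.03125 + 0.015625 + 0.0078125 + 0.00390625
    = 47/256 = 0.18359375
Since 0.18359375 <= 1, Kraft's inequality IS satisfied.
A prefix code with these lengths CAN exist.

Kraft sum = 0.18359375. Satisfied.


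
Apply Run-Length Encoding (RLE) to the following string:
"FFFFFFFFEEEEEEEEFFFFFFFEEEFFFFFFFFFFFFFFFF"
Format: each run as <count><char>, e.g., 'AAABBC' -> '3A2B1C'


Scanning runs left to right:
  i=0: run of 'F' x 8 -> '8F'
  i=8: run of 'E' x 8 -> '8E'
  i=16: run of 'F' x 7 -> '7F'
  i=23: run of 'E' x 3 -> '3E'
  i=26: run of 'F' x 16 -> '16F'

RLE = 8F8E7F3E16F


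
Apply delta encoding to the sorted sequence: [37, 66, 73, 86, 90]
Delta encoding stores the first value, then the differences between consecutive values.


First value: 37
Deltas:
  66 - 37 = 29
  73 - 66 = 7
  86 - 73 = 13
  90 - 86 = 4


Delta encoded: [37, 29, 7, 13, 4]


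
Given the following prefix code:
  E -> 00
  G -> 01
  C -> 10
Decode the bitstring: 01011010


Decoding step by step:
Bits 01 -> G
Bits 01 -> G
Bits 10 -> C
Bits 10 -> C


Decoded message: GGCC


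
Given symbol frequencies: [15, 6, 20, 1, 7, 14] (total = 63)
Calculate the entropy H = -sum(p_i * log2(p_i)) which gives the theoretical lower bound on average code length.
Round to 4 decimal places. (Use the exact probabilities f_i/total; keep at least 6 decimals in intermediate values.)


Per-symbol terms -p_i * log2(p_i) with p_i = f_i/63:
  p = 15/63 = 0.238095: log2(p) = -2.070389, -p*log2(p) = 0.492950
  p = 6/63 = 0.095238: log2(p) = -3.392317, -p*log2(p) = 0.323078
  p = 20/63 = 0.317460: log2(p) = -1.655352, -p*log2(p) = 0.525509
  p = 1/63 = 0.015873: log2(p) = -5.977280, -p*log2(p) = 0.094877
  p = 7/63 = 0.111111: log2(p) = -3.169925, -p*log2(p) = 0.352214
  p = 14/63 = 0.222222: log2(p) = -2.169925, -p*log2(p) = 0.482206
H = 0.492950 + 0.323078 + 0.525509 + 0.094877 + 0.352214 + 0.482206 = 2.270834

H = 2.2708 bits/symbol


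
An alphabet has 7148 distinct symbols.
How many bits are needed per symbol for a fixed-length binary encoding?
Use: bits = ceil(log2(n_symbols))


log2(7148) = 12.8033
Bracket: 2^12 = 4096 < 7148 <= 2^13 = 8192
So ceil(log2(7148)) = 13

bits = ceil(log2(7148)) = ceil(12.8033) = 13 bits


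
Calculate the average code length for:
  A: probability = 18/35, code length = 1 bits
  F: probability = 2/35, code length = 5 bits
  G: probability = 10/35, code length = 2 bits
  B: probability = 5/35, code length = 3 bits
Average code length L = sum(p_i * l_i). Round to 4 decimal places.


Weighted contributions p_i * l_i:
  A: (18/35) * 1 = 18/35
  F: (2/35) * 5 = 10/35
  G: (10/35) * 2 = 20/35
  B: (5/35) * 3 = 15/35
Sum = (18 + 10 + 20 + 15)/35 = 63/35

L = 63/35 = 1.8000 bits/symbol


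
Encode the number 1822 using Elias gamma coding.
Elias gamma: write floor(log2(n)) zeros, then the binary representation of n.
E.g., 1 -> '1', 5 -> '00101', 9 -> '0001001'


num_bits = floor(log2(1822)) + 1 = 11
leading_zeros = num_bits - 1 = 10
binary(1822) = 11100011110

Elias gamma(1822) = '0000000000' + '11100011110' = 000000000011100011110 (21 bits)


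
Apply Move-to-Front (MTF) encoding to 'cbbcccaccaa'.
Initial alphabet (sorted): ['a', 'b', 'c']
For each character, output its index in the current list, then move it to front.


MTF encoding:
'c': index 2 in ['a', 'b', 'c'] -> ['c', 'a', 'b']
'b': index 2 in ['c', 'a', 'b'] -> ['b', 'c', 'a']
'b': index 0 in ['b', 'c', 'a'] -> ['b', 'c', 'a']
'c': index 1 in ['b', 'c', 'a'] -> ['c', 'b', 'a']
'c': index 0 in ['c', 'b', 'a'] -> ['c', 'b', 'a']
'c': index 0 in ['c', 'b', 'a'] -> ['c', 'b', 'a']
'a': index 2 in ['c', 'b', 'a'] -> ['a', 'c', 'b']
'c': index 1 in ['a', 'c', 'b'] -> ['c', 'a', 'b']
'c': index 0 in ['c', 'a', 'b'] -> ['c', 'a', 'b']
'a': index 1 in ['c', 'a', 'b'] -> ['a', 'c', 'b']
'a': index 0 in ['a', 'c', 'b'] -> ['a', 'c', 'b']


Output: [2, 2, 0, 1, 0, 0, 2, 1, 0, 1, 0]


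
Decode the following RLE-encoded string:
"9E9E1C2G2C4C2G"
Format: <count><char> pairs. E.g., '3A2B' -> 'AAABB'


Expanding each <count><char> pair:
  9E -> 'EEEEEEEEE'
  9E -> 'EEEEEEEEE'
  1C -> 'C'
  2G -> 'GG'
  2C -> 'CC'
  4C -> 'CCCC'
  2G -> 'GG'

Decoded = EEEEEEEEEEEEEEEEEECGGCCCCCCGG


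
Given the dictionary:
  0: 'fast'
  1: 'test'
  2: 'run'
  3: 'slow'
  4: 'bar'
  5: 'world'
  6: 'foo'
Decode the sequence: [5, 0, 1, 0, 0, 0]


Look up each index in the dictionary:
  5 -> 'world'
  0 -> 'fast'
  1 -> 'test'
  0 -> 'fast'
  0 -> 'fast'
  0 -> 'fast'

Decoded: "world fast test fast fast fast"


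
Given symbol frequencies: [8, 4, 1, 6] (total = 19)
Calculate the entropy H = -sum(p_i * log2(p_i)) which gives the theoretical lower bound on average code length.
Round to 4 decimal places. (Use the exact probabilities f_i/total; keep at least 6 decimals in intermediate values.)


Per-symbol terms -p_i * log2(p_i) with p_i = f_i/19:
  p = 8/19 = 0.421053: log2(p) = -1.247928, -p*log2(p) = 0.525443
  p = 4/19 = 0.210526: log2(p) = -2.247928, -p*log2(p) = 0.473248
  p = 1/19 = 0.052632: log2(p) = -4.247928, -p*log2(p) = 0.223575
  p = 6/19 = 0.315789: log2(p) = -1.662965, -p*log2(p) = 0.525147
H = 0.525443 + 0.473248 + 0.223575 + 0.525147 = 1.747413

H = 1.7474 bits/symbol
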